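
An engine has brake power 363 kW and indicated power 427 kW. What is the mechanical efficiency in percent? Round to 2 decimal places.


eta_mech = (BP / IP) * 100
Ratio = 363 / 427 = 0.8501
eta_mech = 0.8501 * 100 = 85.01%


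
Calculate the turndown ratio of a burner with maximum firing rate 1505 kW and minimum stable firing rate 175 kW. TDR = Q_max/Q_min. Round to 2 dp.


TDR = Q_max / Q_min
TDR = 1505 / 175 = 8.60


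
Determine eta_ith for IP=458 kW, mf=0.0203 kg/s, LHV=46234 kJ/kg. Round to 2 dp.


eta_ith = (IP / (mf * LHV)) * 100
Denominator = 0.0203 * 46234 = 938.5502 kW
eta_ith = (458 / 938.5502) * 100 = 48.80%


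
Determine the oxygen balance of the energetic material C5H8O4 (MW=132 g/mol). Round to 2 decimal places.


OB = -1600 * (2C + H/2 - O) / MW
Inner = 2*5 + 8/2 - 4 = 10.00
OB = -1600 * 10.00 / 132 = -121.21%


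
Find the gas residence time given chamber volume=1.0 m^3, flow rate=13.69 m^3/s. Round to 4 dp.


tau = V / Q_flow
tau = 1.0 / 13.69 = 0.0730 s


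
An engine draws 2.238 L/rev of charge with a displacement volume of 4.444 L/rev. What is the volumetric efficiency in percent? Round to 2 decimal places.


eta_v = (V_actual / V_disp) * 100
Ratio = 2.238 / 4.444 = 0.5036
eta_v = 0.5036 * 100 = 50.36%


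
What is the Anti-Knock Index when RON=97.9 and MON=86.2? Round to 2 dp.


AKI = (RON + MON) / 2
AKI = (97.9 + 86.2) / 2
AKI = 184.1 / 2 = 92.05


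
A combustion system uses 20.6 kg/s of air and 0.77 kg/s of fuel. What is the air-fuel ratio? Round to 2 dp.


AFR = m_air / m_fuel
AFR = 20.6 / 0.77 = 26.75


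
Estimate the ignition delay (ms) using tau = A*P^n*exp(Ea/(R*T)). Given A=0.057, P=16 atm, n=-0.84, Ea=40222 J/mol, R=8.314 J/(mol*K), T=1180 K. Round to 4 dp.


tau = A * P^n * exp(Ea/(R*T))
P^n = 16^(-0.84) = 0.09739557
Ea/(R*T) = 40222/(8.314*1180) = 4.099885
exp(Ea/(R*T)) = 60.333326
tau = 0.057 * 0.09739557 * 60.333326 = 0.3349 ms


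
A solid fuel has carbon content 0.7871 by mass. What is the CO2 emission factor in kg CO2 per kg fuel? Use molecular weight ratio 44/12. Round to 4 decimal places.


EF = C_frac * (M_CO2 / M_C)
EF = 0.7871 * (44/12)
EF = 0.7871 * 3.666667 = 2.8860 kg_CO2/kg_fuel


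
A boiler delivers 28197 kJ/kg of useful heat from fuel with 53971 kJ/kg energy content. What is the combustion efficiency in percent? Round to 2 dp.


Efficiency = (Q_useful / Q_fuel) * 100
Efficiency = (28197 / 53971) * 100
Efficiency = 0.5224 * 100 = 52.24%


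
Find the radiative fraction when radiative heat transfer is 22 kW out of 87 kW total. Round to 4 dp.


f_rad = Q_rad / Q_total
f_rad = 22 / 87 = 0.2529


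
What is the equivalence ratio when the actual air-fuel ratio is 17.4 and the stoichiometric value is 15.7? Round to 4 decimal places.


phi = AFR_stoich / AFR_actual
phi = 15.7 / 17.4 = 0.9023


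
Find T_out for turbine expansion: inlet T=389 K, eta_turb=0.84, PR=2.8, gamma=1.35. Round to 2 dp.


T_out = T_in * (1 - eta * (1 - PR^(-(gamma-1)/gamma)))
Exponent = -(1.35-1)/1.35 = -0.25925926
PR^exp = 2.8^(-0.25925926) = 0.76572026
Factor = 1 - 0.84*(1 - 0.76572026) = 0.80320502
T_out = 389 * 0.80320502 = 312.45 K


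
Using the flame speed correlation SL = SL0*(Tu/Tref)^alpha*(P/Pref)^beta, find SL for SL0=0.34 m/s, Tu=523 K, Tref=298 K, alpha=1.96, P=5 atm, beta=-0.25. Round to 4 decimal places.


SL = SL0 * (Tu/Tref)^alpha * (P/Pref)^beta
T ratio = 523/298 = 1.75503356
(T ratio)^alpha = 1.75503356^1.96 = 3.011615
(P/Pref)^beta = 5^(-0.25) = 0.668740
SL = 0.34 * 3.011615 * 0.668740 = 0.6848 m/s


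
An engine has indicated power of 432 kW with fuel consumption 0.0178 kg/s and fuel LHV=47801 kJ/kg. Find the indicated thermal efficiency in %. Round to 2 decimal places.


eta_ith = (IP / (mf * LHV)) * 100
Denominator = 0.0178 * 47801 = 850.8578 kW
eta_ith = (432 / 850.8578) * 100 = 50.77%


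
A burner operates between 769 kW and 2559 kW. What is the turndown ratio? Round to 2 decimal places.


TDR = Q_max / Q_min
TDR = 2559 / 769 = 3.33


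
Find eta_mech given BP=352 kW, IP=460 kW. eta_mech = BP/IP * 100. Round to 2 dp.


eta_mech = (BP / IP) * 100
Ratio = 352 / 460 = 0.7652
eta_mech = 0.7652 * 100 = 76.52%


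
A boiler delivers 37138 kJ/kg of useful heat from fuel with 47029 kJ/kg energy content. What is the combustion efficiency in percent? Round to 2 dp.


Efficiency = (Q_useful / Q_fuel) * 100
Efficiency = (37138 / 47029) * 100
Efficiency = 0.7897 * 100 = 78.97%


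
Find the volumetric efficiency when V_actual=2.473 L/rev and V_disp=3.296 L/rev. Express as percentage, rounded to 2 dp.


eta_v = (V_actual / V_disp) * 100
Ratio = 2.473 / 3.296 = 0.7503
eta_v = 0.7503 * 100 = 75.03%


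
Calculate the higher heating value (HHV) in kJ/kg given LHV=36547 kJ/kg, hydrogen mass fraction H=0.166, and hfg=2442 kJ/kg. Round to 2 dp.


HHV = LHV + hfg * 9 * H
Water addition = 2442 * 9 * 0.166 = 3648.348 kJ/kg
HHV = 36547 + 3648.348 = 40195.35 kJ/kg


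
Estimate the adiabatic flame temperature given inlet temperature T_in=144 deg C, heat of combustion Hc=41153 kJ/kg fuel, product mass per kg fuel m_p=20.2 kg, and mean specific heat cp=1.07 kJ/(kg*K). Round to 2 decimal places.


T_ad = T_in + Hc / (m_p * cp)
Denominator = 20.2 * 1.07 = 21.6140
Temperature rise = 41153 / 21.6140 = 1904.00 K
T_ad = 144 + 1904.00 = 2048.00 deg C


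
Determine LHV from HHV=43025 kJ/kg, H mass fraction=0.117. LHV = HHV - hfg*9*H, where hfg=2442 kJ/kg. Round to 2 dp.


LHV = HHV - hfg * 9 * H
Water correction = 2442 * 9 * 0.117 = 2571.426 kJ/kg
LHV = 43025 - 2571.426 = 40453.57 kJ/kg


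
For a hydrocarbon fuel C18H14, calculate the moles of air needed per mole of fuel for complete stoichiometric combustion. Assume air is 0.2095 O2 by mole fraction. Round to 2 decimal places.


Balanced combustion: C18H14 + 21.5 O2 -> 18 CO2 + 7 H2O
O2 needed = C + H/4 = 18 + 14/4 = 21.50 moles
Air moles = O2 / 0.2095 = 21.50 / 0.2095 = 102.63 moles air


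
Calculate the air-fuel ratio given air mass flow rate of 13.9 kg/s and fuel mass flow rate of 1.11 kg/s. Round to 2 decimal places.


AFR = m_air / m_fuel
AFR = 13.9 / 1.11 = 12.52


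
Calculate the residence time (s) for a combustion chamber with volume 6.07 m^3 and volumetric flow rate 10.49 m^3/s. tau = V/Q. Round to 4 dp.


tau = V / Q_flow
tau = 6.07 / 10.49 = 0.5786 s


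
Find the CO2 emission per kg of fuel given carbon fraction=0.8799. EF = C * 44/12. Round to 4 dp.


EF = C_frac * (M_CO2 / M_C)
EF = 0.8799 * (44/12)
EF = 0.8799 * 3.666667 = 3.2263 kg_CO2/kg_fuel


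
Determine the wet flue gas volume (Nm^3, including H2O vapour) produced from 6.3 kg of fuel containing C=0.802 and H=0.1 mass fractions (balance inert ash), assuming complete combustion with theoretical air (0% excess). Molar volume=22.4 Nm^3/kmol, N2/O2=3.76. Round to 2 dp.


Per kg fuel: CO2 = (C/12 kmol)*22.4 = (0.802/12)*22.4 = 1.49707 Nm^3
Per kg fuel: H2O = (H/2 kmol)*22.4 = (0.1/2)*22.4 = 1.12000 Nm^3
O2 needed per kg fuel = C/12 + H/4 = 0.802/12 + 0.1/4 = 0.09183333 kmol
Per kg fuel: N2 = O2*3.76*22.4 = 0.09183333*3.76*22.4 = 7.73457 Nm^3
Total per kg = 1.49707 + 1.12000 + 7.73457 = 10.35164 Nm^3
Total = 10.35164 * 6.3 = 65.22 Nm^3


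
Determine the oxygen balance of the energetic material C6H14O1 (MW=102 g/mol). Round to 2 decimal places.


OB = -1600 * (2C + H/2 - O) / MW
Inner = 2*6 + 14/2 - 1 = 18.00
OB = -1600 * 18.00 / 102 = -282.35%


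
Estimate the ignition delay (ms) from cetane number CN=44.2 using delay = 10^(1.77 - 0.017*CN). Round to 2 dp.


delay = 10^(1.77 - 0.017*CN)
Exponent = 1.77 - 0.017*44.2 = 1.0186
delay = 10^1.0186 = 10.44 ms


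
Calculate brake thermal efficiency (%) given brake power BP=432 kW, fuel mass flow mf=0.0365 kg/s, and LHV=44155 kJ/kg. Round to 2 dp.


eta_BTE = (BP / (mf * LHV)) * 100
Denominator = 0.0365 * 44155 = 1611.6575 kW
eta_BTE = (432 / 1611.6575) * 100 = 26.80%


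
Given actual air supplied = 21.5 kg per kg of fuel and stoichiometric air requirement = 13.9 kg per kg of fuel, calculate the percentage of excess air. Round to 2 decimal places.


Excess air = actual - stoichiometric = 21.5 - 13.9 = 7.60 kg/kg fuel
Excess air % = (excess / stoich) * 100 = (7.60 / 13.9) * 100 = 54.68%


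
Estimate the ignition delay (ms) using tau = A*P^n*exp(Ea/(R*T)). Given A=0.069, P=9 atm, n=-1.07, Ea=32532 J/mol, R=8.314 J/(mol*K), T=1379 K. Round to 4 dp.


tau = A * P^n * exp(Ea/(R*T))
P^n = 9^(-1.07) = 0.09527095
Ea/(R*T) = 32532/(8.314*1379) = 2.837504
exp(Ea/(R*T)) = 17.073097
tau = 0.069 * 0.09527095 * 17.073097 = 0.1122 ms


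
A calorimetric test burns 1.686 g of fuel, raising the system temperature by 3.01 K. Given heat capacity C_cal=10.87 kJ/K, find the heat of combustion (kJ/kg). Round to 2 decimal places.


Hc = C_cal * delta_T / m_fuel
Q_released = 10.87 * 3.01 = 32.7187 kJ
m_fuel = 1.686 g = 1.686/1000 kg = 0.001686 kg
Hc = 32.7187 / 0.001686 = 19406.11 kJ/kg


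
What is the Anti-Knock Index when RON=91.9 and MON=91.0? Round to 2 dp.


AKI = (RON + MON) / 2
AKI = (91.9 + 91.0) / 2
AKI = 182.9 / 2 = 91.45


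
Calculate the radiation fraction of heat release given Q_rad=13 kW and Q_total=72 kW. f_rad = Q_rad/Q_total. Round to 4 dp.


f_rad = Q_rad / Q_total
f_rad = 13 / 72 = 0.1806


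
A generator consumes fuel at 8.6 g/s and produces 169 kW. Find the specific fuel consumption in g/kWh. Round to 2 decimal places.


SFC = (mf / BP) * 3600
Rate = 8.6 / 169 = 0.050888 g/(s*kW)
SFC = 0.050888 * 3600 = 183.20 g/kWh


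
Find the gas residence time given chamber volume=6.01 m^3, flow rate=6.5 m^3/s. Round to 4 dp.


tau = V / Q_flow
tau = 6.01 / 6.5 = 0.9246 s


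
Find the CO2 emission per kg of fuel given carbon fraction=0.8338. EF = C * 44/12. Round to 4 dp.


EF = C_frac * (M_CO2 / M_C)
EF = 0.8338 * (44/12)
EF = 0.8338 * 3.666667 = 3.0573 kg_CO2/kg_fuel


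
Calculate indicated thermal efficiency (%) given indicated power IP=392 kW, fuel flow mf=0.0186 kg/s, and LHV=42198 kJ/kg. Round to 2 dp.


eta_ith = (IP / (mf * LHV)) * 100
Denominator = 0.0186 * 42198 = 784.8828 kW
eta_ith = (392 / 784.8828) * 100 = 49.94%


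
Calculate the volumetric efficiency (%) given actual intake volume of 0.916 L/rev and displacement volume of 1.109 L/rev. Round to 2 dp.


eta_v = (V_actual / V_disp) * 100
Ratio = 0.916 / 1.109 = 0.8260
eta_v = 0.8260 * 100 = 82.60%


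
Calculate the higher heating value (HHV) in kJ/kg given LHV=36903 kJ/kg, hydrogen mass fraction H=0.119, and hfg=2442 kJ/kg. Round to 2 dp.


HHV = LHV + hfg * 9 * H
Water addition = 2442 * 9 * 0.119 = 2615.382 kJ/kg
HHV = 36903 + 2615.382 = 39518.38 kJ/kg


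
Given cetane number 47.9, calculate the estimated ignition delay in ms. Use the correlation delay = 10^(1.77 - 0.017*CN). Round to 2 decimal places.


delay = 10^(1.77 - 0.017*CN)
Exponent = 1.77 - 0.017*47.9 = 0.9557
delay = 10^0.9557 = 9.03 ms


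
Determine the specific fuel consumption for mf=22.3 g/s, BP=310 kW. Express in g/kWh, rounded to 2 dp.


SFC = (mf / BP) * 3600
Rate = 22.3 / 310 = 0.071935 g/(s*kW)
SFC = 0.071935 * 3600 = 258.97 g/kWh


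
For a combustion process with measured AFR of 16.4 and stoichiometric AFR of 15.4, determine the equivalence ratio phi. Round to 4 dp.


phi = AFR_stoich / AFR_actual
phi = 15.4 / 16.4 = 0.9390


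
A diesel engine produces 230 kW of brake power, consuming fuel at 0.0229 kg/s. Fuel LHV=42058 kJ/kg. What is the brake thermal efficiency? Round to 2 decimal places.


eta_BTE = (BP / (mf * LHV)) * 100
Denominator = 0.0229 * 42058 = 963.1282 kW
eta_BTE = (230 / 963.1282) * 100 = 23.88%


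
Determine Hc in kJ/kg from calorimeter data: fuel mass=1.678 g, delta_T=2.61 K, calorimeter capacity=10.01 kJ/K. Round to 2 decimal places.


Hc = C_cal * delta_T / m_fuel
Q_released = 10.01 * 2.61 = 26.1261 kJ
m_fuel = 1.678 g = 1.678/1000 kg = 0.001678 kg
Hc = 26.1261 / 0.001678 = 15569.79 kJ/kg


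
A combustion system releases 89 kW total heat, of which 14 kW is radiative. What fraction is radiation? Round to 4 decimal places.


f_rad = Q_rad / Q_total
f_rad = 14 / 89 = 0.1573


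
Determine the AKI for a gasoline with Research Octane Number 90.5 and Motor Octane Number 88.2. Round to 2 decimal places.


AKI = (RON + MON) / 2
AKI = (90.5 + 88.2) / 2
AKI = 178.7 / 2 = 89.35


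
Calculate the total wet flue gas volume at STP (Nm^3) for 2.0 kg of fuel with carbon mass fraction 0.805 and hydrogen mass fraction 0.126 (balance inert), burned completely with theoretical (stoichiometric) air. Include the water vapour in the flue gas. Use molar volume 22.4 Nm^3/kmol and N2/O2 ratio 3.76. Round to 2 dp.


Per kg fuel: CO2 = (C/12 kmol)*22.4 = (0.805/12)*22.4 = 1.50267 Nm^3
Per kg fuel: H2O = (H/2 kmol)*22.4 = (0.126/2)*22.4 = 1.41120 Nm^3
O2 needed per kg fuel = C/12 + H/4 = 0.805/12 + 0.126/4 = 0.09858333 kmol
Per kg fuel: N2 = O2*3.76*22.4 = 0.09858333*3.76*22.4 = 8.30308 Nm^3
Total per kg = 1.50267 + 1.41120 + 8.30308 = 11.21695 Nm^3
Total = 11.21695 * 2.0 = 22.43 Nm^3


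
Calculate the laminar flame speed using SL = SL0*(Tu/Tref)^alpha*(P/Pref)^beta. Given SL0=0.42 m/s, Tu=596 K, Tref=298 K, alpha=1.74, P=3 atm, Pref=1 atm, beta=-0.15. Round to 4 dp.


SL = SL0 * (Tu/Tref)^alpha * (P/Pref)^beta
T ratio = 596/298 = 2.00000000
(T ratio)^alpha = 2.00000000^1.74 = 3.340352
(P/Pref)^beta = 3^(-0.15) = 0.848070
SL = 0.42 * 3.340352 * 0.848070 = 1.1898 m/s


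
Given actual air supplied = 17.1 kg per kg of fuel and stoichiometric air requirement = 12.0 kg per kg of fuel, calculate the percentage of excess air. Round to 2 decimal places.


Excess air = actual - stoichiometric = 17.1 - 12.0 = 5.10 kg/kg fuel
Excess air % = (excess / stoich) * 100 = (5.10 / 12.0) * 100 = 42.50%


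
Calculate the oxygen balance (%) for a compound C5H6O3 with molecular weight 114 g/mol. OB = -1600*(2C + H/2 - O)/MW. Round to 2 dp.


OB = -1600 * (2C + H/2 - O) / MW
Inner = 2*5 + 6/2 - 3 = 10.00
OB = -1600 * 10.00 / 114 = -140.35%


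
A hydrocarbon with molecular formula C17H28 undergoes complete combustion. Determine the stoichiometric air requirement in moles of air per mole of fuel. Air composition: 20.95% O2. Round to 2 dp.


Balanced combustion: C17H28 + 24 O2 -> 17 CO2 + 14 H2O
O2 needed = C + H/4 = 17 + 28/4 = 24.00 moles
Air moles = O2 / 0.2095 = 24.00 / 0.2095 = 114.56 moles air


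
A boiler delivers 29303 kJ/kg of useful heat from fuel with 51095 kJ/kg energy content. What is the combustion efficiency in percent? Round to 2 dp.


Efficiency = (Q_useful / Q_fuel) * 100
Efficiency = (29303 / 51095) * 100
Efficiency = 0.5735 * 100 = 57.35%


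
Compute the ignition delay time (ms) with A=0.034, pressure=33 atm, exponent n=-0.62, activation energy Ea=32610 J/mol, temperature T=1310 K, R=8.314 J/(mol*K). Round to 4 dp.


tau = A * P^n * exp(Ea/(R*T))
P^n = 33^(-0.62) = 0.11442511
Ea/(R*T) = 32610/(8.314*1310) = 2.994122
exp(Ea/(R*T)) = 19.967819
tau = 0.034 * 0.11442511 * 19.967819 = 0.0777 ms


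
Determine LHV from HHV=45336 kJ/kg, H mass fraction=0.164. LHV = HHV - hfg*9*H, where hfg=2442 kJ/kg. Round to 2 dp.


LHV = HHV - hfg * 9 * H
Water correction = 2442 * 9 * 0.164 = 3604.392 kJ/kg
LHV = 45336 - 3604.392 = 41731.61 kJ/kg


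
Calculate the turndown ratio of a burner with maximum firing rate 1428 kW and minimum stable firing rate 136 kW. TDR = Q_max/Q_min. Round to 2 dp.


TDR = Q_max / Q_min
TDR = 1428 / 136 = 10.50


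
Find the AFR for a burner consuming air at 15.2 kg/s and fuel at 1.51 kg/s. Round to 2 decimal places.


AFR = m_air / m_fuel
AFR = 15.2 / 1.51 = 10.07


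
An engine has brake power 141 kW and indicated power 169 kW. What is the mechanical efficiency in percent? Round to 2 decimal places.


eta_mech = (BP / IP) * 100
Ratio = 141 / 169 = 0.8343
eta_mech = 0.8343 * 100 = 83.43%


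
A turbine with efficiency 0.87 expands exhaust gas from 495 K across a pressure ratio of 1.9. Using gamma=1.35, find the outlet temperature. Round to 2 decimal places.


T_out = T_in * (1 - eta * (1 - PR^(-(gamma-1)/gamma)))
Exponent = -(1.35-1)/1.35 = -0.25925926
PR^exp = 1.9^(-0.25925926) = 0.84670193
Factor = 1 - 0.87*(1 - 0.84670193) = 0.86663068
T_out = 495 * 0.86663068 = 428.98 K


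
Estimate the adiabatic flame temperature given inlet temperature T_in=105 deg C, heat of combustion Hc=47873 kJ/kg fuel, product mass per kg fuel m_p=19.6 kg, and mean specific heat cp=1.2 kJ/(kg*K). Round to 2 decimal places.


T_ad = T_in + Hc / (m_p * cp)
Denominator = 19.6 * 1.2 = 23.5200
Temperature rise = 47873 / 23.5200 = 2035.42 K
T_ad = 105 + 2035.42 = 2140.42 deg C


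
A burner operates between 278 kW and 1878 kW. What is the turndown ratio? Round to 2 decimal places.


TDR = Q_max / Q_min
TDR = 1878 / 278 = 6.76


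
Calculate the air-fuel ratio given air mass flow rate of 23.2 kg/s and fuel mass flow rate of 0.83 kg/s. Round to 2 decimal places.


AFR = m_air / m_fuel
AFR = 23.2 / 0.83 = 27.95


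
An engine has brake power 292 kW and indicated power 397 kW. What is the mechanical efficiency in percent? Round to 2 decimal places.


eta_mech = (BP / IP) * 100
Ratio = 292 / 397 = 0.7355
eta_mech = 0.7355 * 100 = 73.55%


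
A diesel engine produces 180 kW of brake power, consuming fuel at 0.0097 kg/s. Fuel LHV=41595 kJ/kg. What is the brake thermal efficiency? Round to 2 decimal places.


eta_BTE = (BP / (mf * LHV)) * 100
Denominator = 0.0097 * 41595 = 403.4715 kW
eta_BTE = (180 / 403.4715) * 100 = 44.61%


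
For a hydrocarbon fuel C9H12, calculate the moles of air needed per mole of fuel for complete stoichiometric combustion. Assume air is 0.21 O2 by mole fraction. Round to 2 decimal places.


Balanced combustion: C9H12 + 12 O2 -> 9 CO2 + 6 H2O
O2 needed = C + H/4 = 9 + 12/4 = 12.00 moles
Air moles = O2 / 0.21 = 12.00 / 0.21 = 57.14 moles air


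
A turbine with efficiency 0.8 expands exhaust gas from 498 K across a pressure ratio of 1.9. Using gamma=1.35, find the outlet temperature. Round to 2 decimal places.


T_out = T_in * (1 - eta * (1 - PR^(-(gamma-1)/gamma)))
Exponent = -(1.35-1)/1.35 = -0.25925926
PR^exp = 1.9^(-0.25925926) = 0.84670193
Factor = 1 - 0.8*(1 - 0.84670193) = 0.87736154
T_out = 498 * 0.87736154 = 436.93 K


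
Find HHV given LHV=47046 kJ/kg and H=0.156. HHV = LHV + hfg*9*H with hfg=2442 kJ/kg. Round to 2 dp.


HHV = LHV + hfg * 9 * H
Water addition = 2442 * 9 * 0.156 = 3428.568 kJ/kg
HHV = 47046 + 3428.568 = 50474.57 kJ/kg


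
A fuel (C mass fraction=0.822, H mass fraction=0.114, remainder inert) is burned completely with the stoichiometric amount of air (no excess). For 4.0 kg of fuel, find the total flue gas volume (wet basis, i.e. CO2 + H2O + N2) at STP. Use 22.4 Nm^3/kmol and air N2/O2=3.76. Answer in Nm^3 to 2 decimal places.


Per kg fuel: CO2 = (C/12 kmol)*22.4 = (0.822/12)*22.4 = 1.53440 Nm^3
Per kg fuel: H2O = (H/2 kmol)*22.4 = (0.114/2)*22.4 = 1.27680 Nm^3
O2 needed per kg fuel = C/12 + H/4 = 0.822/12 + 0.114/4 = 0.09700000 kmol
Per kg fuel: N2 = O2*3.76*22.4 = 0.09700000*3.76*22.4 = 8.16973 Nm^3
Total per kg = 1.53440 + 1.27680 + 8.16973 = 10.98093 Nm^3
Total = 10.98093 * 4.0 = 43.92 Nm^3


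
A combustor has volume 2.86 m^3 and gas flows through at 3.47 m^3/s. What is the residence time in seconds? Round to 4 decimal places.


tau = V / Q_flow
tau = 2.86 / 3.47 = 0.8242 s


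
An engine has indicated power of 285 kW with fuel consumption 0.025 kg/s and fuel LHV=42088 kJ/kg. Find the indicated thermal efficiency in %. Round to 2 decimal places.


eta_ith = (IP / (mf * LHV)) * 100
Denominator = 0.025 * 42088 = 1052.2000 kW
eta_ith = (285 / 1052.2000) * 100 = 27.09%


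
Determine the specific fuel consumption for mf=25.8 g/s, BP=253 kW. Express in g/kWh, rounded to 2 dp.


SFC = (mf / BP) * 3600
Rate = 25.8 / 253 = 0.101976 g/(s*kW)
SFC = 0.101976 * 3600 = 367.11 g/kWh


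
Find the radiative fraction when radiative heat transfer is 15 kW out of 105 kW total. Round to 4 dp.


f_rad = Q_rad / Q_total
f_rad = 15 / 105 = 0.1429


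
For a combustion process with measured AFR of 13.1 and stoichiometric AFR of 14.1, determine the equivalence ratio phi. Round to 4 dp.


phi = AFR_stoich / AFR_actual
phi = 14.1 / 13.1 = 1.0763


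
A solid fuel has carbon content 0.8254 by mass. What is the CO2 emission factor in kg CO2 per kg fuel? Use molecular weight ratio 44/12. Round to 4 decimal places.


EF = C_frac * (M_CO2 / M_C)
EF = 0.8254 * (44/12)
EF = 0.8254 * 3.666667 = 3.0265 kg_CO2/kg_fuel


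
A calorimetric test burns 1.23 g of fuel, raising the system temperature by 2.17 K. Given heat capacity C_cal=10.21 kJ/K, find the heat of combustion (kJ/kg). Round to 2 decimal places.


Hc = C_cal * delta_T / m_fuel
Q_released = 10.21 * 2.17 = 22.1557 kJ
m_fuel = 1.23 g = 1.23/1000 kg = 0.001230 kg
Hc = 22.1557 / 0.001230 = 18012.76 kJ/kg


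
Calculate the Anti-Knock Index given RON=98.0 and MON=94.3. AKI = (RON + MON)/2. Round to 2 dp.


AKI = (RON + MON) / 2
AKI = (98.0 + 94.3) / 2
AKI = 192.3 / 2 = 96.15


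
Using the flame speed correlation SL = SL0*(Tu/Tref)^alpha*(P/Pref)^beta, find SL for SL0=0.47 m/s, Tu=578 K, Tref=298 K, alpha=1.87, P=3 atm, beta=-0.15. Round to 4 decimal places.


SL = SL0 * (Tu/Tref)^alpha * (P/Pref)^beta
T ratio = 578/298 = 1.93959732
(T ratio)^alpha = 1.93959732^1.87 = 3.451601
(P/Pref)^beta = 3^(-0.15) = 0.848070
SL = 0.47 * 3.451601 * 0.848070 = 1.3758 m/s


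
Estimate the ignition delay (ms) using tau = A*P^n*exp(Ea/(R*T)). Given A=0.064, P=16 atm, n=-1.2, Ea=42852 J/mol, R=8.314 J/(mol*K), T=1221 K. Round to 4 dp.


tau = A * P^n * exp(Ea/(R*T))
P^n = 16^(-1.2) = 0.03589682
Ea/(R*T) = 42852/(8.314*1221) = 4.221292
exp(Ea/(R*T)) = 68.121452
tau = 0.064 * 0.03589682 * 68.121452 = 0.1565 ms


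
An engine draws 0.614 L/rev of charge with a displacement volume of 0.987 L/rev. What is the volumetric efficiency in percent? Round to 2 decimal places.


eta_v = (V_actual / V_disp) * 100
Ratio = 0.614 / 0.987 = 0.6221
eta_v = 0.6221 * 100 = 62.21%


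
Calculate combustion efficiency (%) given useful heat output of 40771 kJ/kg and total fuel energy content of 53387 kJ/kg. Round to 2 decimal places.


Efficiency = (Q_useful / Q_fuel) * 100
Efficiency = (40771 / 53387) * 100
Efficiency = 0.7637 * 100 = 76.37%


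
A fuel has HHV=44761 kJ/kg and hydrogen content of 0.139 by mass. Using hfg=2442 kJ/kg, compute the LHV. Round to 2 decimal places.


LHV = HHV - hfg * 9 * H
Water correction = 2442 * 9 * 0.139 = 3054.942 kJ/kg
LHV = 44761 - 3054.942 = 41706.06 kJ/kg


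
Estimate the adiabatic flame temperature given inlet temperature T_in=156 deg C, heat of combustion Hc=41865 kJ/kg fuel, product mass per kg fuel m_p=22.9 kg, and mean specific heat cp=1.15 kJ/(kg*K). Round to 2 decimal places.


T_ad = T_in + Hc / (m_p * cp)
Denominator = 22.9 * 1.15 = 26.3350
Temperature rise = 41865 / 26.3350 = 1589.71 K
T_ad = 156 + 1589.71 = 1745.71 deg C


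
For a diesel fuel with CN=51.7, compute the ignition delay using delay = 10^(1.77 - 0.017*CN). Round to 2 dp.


delay = 10^(1.77 - 0.017*CN)
Exponent = 1.77 - 0.017*51.7 = 0.8911
delay = 10^0.8911 = 7.78 ms


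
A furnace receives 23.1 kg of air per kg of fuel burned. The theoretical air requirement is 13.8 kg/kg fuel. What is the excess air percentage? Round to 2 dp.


Excess air = actual - stoichiometric = 23.1 - 13.8 = 9.30 kg/kg fuel
Excess air % = (excess / stoich) * 100 = (9.30 / 13.8) * 100 = 67.39%


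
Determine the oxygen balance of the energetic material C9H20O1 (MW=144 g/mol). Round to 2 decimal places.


OB = -1600 * (2C + H/2 - O) / MW
Inner = 2*9 + 20/2 - 1 = 27.00
OB = -1600 * 27.00 / 144 = -300.00%


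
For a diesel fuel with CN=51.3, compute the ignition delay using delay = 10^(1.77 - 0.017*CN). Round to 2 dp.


delay = 10^(1.77 - 0.017*CN)
Exponent = 1.77 - 0.017*51.3 = 0.8979
delay = 10^0.8979 = 7.90 ms


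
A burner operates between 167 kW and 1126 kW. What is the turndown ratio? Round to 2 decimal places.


TDR = Q_max / Q_min
TDR = 1126 / 167 = 6.74


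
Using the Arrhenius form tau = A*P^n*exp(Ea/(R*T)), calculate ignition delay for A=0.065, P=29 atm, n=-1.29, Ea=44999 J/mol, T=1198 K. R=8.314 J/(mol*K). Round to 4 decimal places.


tau = A * P^n * exp(Ea/(R*T))
P^n = 29^(-1.29) = 0.01298693
Ea/(R*T) = 44999/(8.314*1198) = 4.517894
exp(Ea/(R*T)) = 91.642384
tau = 0.065 * 0.01298693 * 91.642384 = 0.0774 ms


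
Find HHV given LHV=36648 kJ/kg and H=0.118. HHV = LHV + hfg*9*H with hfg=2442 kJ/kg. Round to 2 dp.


HHV = LHV + hfg * 9 * H
Water addition = 2442 * 9 * 0.118 = 2593.404 kJ/kg
HHV = 36648 + 2593.404 = 39241.40 kJ/kg


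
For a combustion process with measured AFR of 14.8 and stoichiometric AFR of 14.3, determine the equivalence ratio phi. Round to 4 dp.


phi = AFR_stoich / AFR_actual
phi = 14.3 / 14.8 = 0.9662


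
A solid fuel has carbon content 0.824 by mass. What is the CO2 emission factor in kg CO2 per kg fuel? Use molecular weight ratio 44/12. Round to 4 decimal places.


EF = C_frac * (M_CO2 / M_C)
EF = 0.824 * (44/12)
EF = 0.824 * 3.666667 = 3.0213 kg_CO2/kg_fuel


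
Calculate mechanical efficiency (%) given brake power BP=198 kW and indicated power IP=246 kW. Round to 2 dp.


eta_mech = (BP / IP) * 100
Ratio = 198 / 246 = 0.8049
eta_mech = 0.8049 * 100 = 80.49%


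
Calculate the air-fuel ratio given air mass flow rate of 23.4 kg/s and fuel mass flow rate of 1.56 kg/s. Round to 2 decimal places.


AFR = m_air / m_fuel
AFR = 23.4 / 1.56 = 15.00


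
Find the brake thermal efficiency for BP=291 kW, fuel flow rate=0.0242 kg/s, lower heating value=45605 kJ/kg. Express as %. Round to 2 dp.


eta_BTE = (BP / (mf * LHV)) * 100
Denominator = 0.0242 * 45605 = 1103.6410 kW
eta_BTE = (291 / 1103.6410) * 100 = 26.37%


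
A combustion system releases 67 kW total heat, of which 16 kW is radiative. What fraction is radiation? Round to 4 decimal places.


f_rad = Q_rad / Q_total
f_rad = 16 / 67 = 0.2388


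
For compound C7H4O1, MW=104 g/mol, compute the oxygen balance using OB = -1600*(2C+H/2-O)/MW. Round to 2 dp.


OB = -1600 * (2C + H/2 - O) / MW
Inner = 2*7 + 4/2 - 1 = 15.00
OB = -1600 * 15.00 / 104 = -230.77%


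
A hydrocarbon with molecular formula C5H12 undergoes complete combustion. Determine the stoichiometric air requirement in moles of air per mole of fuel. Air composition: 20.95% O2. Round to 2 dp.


Balanced combustion: C5H12 + 8 O2 -> 5 CO2 + 6 H2O
O2 needed = C + H/4 = 5 + 12/4 = 8.00 moles
Air moles = O2 / 0.2095 = 8.00 / 0.2095 = 38.19 moles air


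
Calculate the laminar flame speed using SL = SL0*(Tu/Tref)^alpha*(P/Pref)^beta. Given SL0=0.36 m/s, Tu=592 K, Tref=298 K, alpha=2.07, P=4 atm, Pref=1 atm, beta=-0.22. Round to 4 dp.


SL = SL0 * (Tu/Tref)^alpha * (P/Pref)^beta
T ratio = 592/298 = 1.98657718
(T ratio)^alpha = 1.98657718^2.07 = 4.140743
(P/Pref)^beta = 4^(-0.22) = 0.737135
SL = 0.36 * 4.140743 * 0.737135 = 1.0988 m/s


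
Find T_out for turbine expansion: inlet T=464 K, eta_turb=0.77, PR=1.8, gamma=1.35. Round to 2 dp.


T_out = T_in * (1 - eta * (1 - PR^(-(gamma-1)/gamma)))
Exponent = -(1.35-1)/1.35 = -0.25925926
PR^exp = 1.8^(-0.25925926) = 0.85865408
Factor = 1 - 0.77*(1 - 0.85865408) = 0.89116364
T_out = 464 * 0.89116364 = 413.50 K


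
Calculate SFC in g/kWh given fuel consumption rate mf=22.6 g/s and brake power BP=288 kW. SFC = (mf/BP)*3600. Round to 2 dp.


SFC = (mf / BP) * 3600
Rate = 22.6 / 288 = 0.078472 g/(s*kW)
SFC = 0.078472 * 3600 = 282.50 g/kWh


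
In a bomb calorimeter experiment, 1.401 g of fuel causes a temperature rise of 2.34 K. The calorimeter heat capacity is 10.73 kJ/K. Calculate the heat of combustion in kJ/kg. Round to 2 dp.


Hc = C_cal * delta_T / m_fuel
Q_released = 10.73 * 2.34 = 25.1082 kJ
m_fuel = 1.401 g = 1.401/1000 kg = 0.001401 kg
Hc = 25.1082 / 0.001401 = 17921.63 kJ/kg


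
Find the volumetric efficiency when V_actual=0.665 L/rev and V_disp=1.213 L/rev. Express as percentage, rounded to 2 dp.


eta_v = (V_actual / V_disp) * 100
Ratio = 0.665 / 1.213 = 0.5482
eta_v = 0.5482 * 100 = 54.82%


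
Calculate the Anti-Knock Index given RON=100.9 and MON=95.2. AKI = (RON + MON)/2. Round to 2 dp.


AKI = (RON + MON) / 2
AKI = (100.9 + 95.2) / 2
AKI = 196.1 / 2 = 98.05


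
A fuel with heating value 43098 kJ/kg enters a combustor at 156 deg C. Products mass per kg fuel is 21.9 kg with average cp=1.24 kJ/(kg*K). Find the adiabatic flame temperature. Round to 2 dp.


T_ad = T_in + Hc / (m_p * cp)
Denominator = 21.9 * 1.24 = 27.1560
Temperature rise = 43098 / 27.1560 = 1587.05 K
T_ad = 156 + 1587.05 = 1743.05 deg C


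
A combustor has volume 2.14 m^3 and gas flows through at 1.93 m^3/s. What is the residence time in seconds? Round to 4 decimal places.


tau = V / Q_flow
tau = 2.14 / 1.93 = 1.1088 s


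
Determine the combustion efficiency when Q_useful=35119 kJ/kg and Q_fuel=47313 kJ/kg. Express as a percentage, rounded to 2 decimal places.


Efficiency = (Q_useful / Q_fuel) * 100
Efficiency = (35119 / 47313) * 100
Efficiency = 0.7423 * 100 = 74.23%


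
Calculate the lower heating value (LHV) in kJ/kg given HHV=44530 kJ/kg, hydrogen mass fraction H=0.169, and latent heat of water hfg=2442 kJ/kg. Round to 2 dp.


LHV = HHV - hfg * 9 * H
Water correction = 2442 * 9 * 0.169 = 3714.282 kJ/kg
LHV = 44530 - 3714.282 = 40815.72 kJ/kg


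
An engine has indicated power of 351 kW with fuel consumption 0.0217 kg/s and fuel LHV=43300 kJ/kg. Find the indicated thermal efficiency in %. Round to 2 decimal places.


eta_ith = (IP / (mf * LHV)) * 100
Denominator = 0.0217 * 43300 = 939.6100 kW
eta_ith = (351 / 939.6100) * 100 = 37.36%


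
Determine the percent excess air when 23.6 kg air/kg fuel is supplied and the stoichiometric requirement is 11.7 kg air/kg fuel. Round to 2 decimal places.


Excess air = actual - stoichiometric = 23.6 - 11.7 = 11.90 kg/kg fuel
Excess air % = (excess / stoich) * 100 = (11.90 / 11.7) * 100 = 101.71%


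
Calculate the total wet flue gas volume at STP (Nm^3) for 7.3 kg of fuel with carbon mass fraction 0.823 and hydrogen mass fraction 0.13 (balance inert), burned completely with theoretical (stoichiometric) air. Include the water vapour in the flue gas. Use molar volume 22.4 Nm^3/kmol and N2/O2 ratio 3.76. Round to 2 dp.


Per kg fuel: CO2 = (C/12 kmol)*22.4 = (0.823/12)*22.4 = 1.53627 Nm^3
Per kg fuel: H2O = (H/2 kmol)*22.4 = (0.13/2)*22.4 = 1.45600 Nm^3
O2 needed per kg fuel = C/12 + H/4 = 0.823/12 + 0.13/4 = 0.10108333 kmol
Per kg fuel: N2 = O2*3.76*22.4 = 0.10108333*3.76*22.4 = 8.51364 Nm^3
Total per kg = 1.53627 + 1.45600 + 8.51364 = 11.50591 Nm^3
Total = 11.50591 * 7.3 = 83.99 Nm^3


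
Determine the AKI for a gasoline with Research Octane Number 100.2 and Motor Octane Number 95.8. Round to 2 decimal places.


AKI = (RON + MON) / 2
AKI = (100.2 + 95.8) / 2
AKI = 196.0 / 2 = 98.00


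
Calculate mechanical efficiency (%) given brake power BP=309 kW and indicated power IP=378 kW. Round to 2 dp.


eta_mech = (BP / IP) * 100
Ratio = 309 / 378 = 0.8175
eta_mech = 0.8175 * 100 = 81.75%


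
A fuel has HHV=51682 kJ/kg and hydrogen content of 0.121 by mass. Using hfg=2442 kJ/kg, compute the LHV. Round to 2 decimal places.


LHV = HHV - hfg * 9 * H
Water correction = 2442 * 9 * 0.121 = 2659.338 kJ/kg
LHV = 51682 - 2659.338 = 49022.66 kJ/kg


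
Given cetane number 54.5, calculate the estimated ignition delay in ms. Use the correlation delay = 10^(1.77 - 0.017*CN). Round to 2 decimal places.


delay = 10^(1.77 - 0.017*CN)
Exponent = 1.77 - 0.017*54.5 = 0.8435
delay = 10^0.8435 = 6.97 ms


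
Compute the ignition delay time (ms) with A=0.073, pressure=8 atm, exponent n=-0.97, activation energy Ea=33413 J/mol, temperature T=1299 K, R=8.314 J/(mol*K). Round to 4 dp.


tau = A * P^n * exp(Ea/(R*T))
P^n = 8^(-0.97) = 0.13304627
Ea/(R*T) = 33413/(8.314*1299) = 3.093829
exp(Ea/(R*T)) = 22.061388
tau = 0.073 * 0.13304627 * 22.061388 = 0.2143 ms


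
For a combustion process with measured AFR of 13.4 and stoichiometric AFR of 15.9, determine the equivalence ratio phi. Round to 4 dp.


phi = AFR_stoich / AFR_actual
phi = 15.9 / 13.4 = 1.1866


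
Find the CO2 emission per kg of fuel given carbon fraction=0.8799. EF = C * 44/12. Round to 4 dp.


EF = C_frac * (M_CO2 / M_C)
EF = 0.8799 * (44/12)
EF = 0.8799 * 3.666667 = 3.2263 kg_CO2/kg_fuel


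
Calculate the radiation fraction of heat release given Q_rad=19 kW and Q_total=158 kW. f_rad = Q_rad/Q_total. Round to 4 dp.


f_rad = Q_rad / Q_total
f_rad = 19 / 158 = 0.1203


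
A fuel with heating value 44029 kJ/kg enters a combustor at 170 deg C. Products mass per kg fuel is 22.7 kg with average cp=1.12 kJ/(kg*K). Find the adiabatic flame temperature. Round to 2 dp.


T_ad = T_in + Hc / (m_p * cp)
Denominator = 22.7 * 1.12 = 25.4240
Temperature rise = 44029 / 25.4240 = 1731.79 K
T_ad = 170 + 1731.79 = 1901.79 deg C


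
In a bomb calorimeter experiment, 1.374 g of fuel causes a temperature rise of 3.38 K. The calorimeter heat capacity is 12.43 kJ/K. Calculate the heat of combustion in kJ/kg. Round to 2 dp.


Hc = C_cal * delta_T / m_fuel
Q_released = 12.43 * 3.38 = 42.0134 kJ
m_fuel = 1.374 g = 1.374/1000 kg = 0.001374 kg
Hc = 42.0134 / 0.001374 = 30577.44 kJ/kg


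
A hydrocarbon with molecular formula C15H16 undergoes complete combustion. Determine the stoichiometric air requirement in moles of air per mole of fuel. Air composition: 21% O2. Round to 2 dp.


Balanced combustion: C15H16 + 19 O2 -> 15 CO2 + 8 H2O
O2 needed = C + H/4 = 15 + 16/4 = 19.00 moles
Air moles = O2 / 0.21 = 19.00 / 0.21 = 90.48 moles air


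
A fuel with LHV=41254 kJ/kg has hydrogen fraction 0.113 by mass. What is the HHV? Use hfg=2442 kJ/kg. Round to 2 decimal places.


HHV = LHV + hfg * 9 * H
Water addition = 2442 * 9 * 0.113 = 2483.514 kJ/kg
HHV = 41254 + 2483.514 = 43737.51 kJ/kg


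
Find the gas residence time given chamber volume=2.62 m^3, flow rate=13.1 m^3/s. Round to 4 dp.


tau = V / Q_flow
tau = 2.62 / 13.1 = 0.2000 s


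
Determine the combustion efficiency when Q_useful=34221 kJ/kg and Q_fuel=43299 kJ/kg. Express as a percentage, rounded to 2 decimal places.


Efficiency = (Q_useful / Q_fuel) * 100
Efficiency = (34221 / 43299) * 100
Efficiency = 0.7903 * 100 = 79.03%


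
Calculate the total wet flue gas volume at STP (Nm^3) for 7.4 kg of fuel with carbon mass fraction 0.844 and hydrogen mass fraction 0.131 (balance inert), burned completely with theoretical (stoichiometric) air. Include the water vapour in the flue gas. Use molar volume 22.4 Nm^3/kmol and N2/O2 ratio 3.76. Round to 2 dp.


Per kg fuel: CO2 = (C/12 kmol)*22.4 = (0.844/12)*22.4 = 1.57547 Nm^3
Per kg fuel: H2O = (H/2 kmol)*22.4 = (0.131/2)*22.4 = 1.46720 Nm^3
O2 needed per kg fuel = C/12 + H/4 = 0.844/12 + 0.131/4 = 0.10308333 kmol
Per kg fuel: N2 = O2*3.76*22.4 = 0.10308333*3.76*22.4 = 8.68209 Nm^3
Total per kg = 1.57547 + 1.46720 + 8.68209 = 11.72476 Nm^3
Total = 11.72476 * 7.4 = 86.76 Nm^3


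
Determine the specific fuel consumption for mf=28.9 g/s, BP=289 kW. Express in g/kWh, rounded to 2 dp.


SFC = (mf / BP) * 3600
Rate = 28.9 / 289 = 0.100000 g/(s*kW)
SFC = 0.100000 * 3600 = 360.00 g/kWh


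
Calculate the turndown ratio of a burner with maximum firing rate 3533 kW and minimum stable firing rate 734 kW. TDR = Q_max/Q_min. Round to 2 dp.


TDR = Q_max / Q_min
TDR = 3533 / 734 = 4.81


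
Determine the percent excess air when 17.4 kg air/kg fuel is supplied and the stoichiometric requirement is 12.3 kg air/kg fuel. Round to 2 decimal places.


Excess air = actual - stoichiometric = 17.4 - 12.3 = 5.10 kg/kg fuel
Excess air % = (excess / stoich) * 100 = (5.10 / 12.3) * 100 = 41.46%


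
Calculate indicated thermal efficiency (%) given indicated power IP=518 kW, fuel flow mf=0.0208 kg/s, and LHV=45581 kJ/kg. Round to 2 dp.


eta_ith = (IP / (mf * LHV)) * 100
Denominator = 0.0208 * 45581 = 948.0848 kW
eta_ith = (518 / 948.0848) * 100 = 54.64%


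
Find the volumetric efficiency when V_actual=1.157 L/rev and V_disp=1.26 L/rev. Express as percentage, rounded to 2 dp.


eta_v = (V_actual / V_disp) * 100
Ratio = 1.157 / 1.26 = 0.9183
eta_v = 0.9183 * 100 = 91.83%


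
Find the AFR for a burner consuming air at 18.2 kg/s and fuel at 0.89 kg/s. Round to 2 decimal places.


AFR = m_air / m_fuel
AFR = 18.2 / 0.89 = 20.45


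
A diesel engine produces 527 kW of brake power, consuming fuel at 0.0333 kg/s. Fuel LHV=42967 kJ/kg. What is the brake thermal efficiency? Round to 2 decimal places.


eta_BTE = (BP / (mf * LHV)) * 100
Denominator = 0.0333 * 42967 = 1430.8011 kW
eta_BTE = (527 / 1430.8011) * 100 = 36.83%


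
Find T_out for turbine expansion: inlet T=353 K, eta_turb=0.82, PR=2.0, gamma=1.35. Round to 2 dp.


T_out = T_in * (1 - eta * (1 - PR^(-(gamma-1)/gamma)))
Exponent = -(1.35-1)/1.35 = -0.25925926
PR^exp = 2.0^(-0.25925926) = 0.83551680
Factor = 1 - 0.82*(1 - 0.83551680) = 0.86512378
T_out = 353 * 0.86512378 = 305.39 K


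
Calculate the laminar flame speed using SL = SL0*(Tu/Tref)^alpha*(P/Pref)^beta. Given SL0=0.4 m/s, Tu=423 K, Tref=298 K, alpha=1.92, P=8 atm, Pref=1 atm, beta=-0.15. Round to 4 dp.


SL = SL0 * (Tu/Tref)^alpha * (P/Pref)^beta
T ratio = 423/298 = 1.41946309
(T ratio)^alpha = 1.41946309^1.92 = 1.959198
(P/Pref)^beta = 8^(-0.15) = 0.732043
SL = 0.4 * 1.959198 * 0.732043 = 0.5737 m/s


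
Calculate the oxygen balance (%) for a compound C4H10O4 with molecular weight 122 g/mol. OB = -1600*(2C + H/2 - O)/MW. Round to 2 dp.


OB = -1600 * (2C + H/2 - O) / MW
Inner = 2*4 + 10/2 - 4 = 9.00
OB = -1600 * 9.00 / 122 = -118.03%


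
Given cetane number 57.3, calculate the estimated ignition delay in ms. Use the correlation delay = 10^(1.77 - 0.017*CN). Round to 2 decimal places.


delay = 10^(1.77 - 0.017*CN)
Exponent = 1.77 - 0.017*57.3 = 0.7959
delay = 10^0.7959 = 6.25 ms


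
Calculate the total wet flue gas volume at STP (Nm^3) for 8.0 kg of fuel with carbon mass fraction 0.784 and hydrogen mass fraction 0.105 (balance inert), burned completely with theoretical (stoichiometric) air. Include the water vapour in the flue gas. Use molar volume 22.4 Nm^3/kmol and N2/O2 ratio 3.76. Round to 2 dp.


Per kg fuel: CO2 = (C/12 kmol)*22.4 = (0.784/12)*22.4 = 1.46347 Nm^3
Per kg fuel: H2O = (H/2 kmol)*22.4 = (0.105/2)*22.4 = 1.17600 Nm^3
O2 needed per kg fuel = C/12 + H/4 = 0.784/12 + 0.105/4 = 0.09158333 kmol
Per kg fuel: N2 = O2*3.76*22.4 = 0.09158333*3.76*22.4 = 7.71351 Nm^3
Total per kg = 1.46347 + 1.17600 + 7.71351 = 10.35298 Nm^3
Total = 10.35298 * 8.0 = 82.82 Nm^3


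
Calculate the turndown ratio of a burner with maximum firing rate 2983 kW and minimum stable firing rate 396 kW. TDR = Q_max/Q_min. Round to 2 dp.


TDR = Q_max / Q_min
TDR = 2983 / 396 = 7.53


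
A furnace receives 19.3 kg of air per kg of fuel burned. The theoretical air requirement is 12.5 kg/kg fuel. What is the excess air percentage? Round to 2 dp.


Excess air = actual - stoichiometric = 19.3 - 12.5 = 6.80 kg/kg fuel
Excess air % = (excess / stoich) * 100 = (6.80 / 12.5) * 100 = 54.40%


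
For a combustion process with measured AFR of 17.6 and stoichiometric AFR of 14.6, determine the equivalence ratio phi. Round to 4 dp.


phi = AFR_stoich / AFR_actual
phi = 14.6 / 17.6 = 0.8295


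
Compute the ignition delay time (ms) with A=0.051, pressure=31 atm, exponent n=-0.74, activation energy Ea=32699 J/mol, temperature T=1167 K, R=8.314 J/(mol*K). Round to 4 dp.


tau = A * P^n * exp(Ea/(R*T))
P^n = 31^(-0.74) = 0.07877571
Ea/(R*T) = 32699/(8.314*1167) = 3.370184
exp(Ea/(R*T)) = 29.083874
tau = 0.051 * 0.07877571 * 29.083874 = 0.1168 ms
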